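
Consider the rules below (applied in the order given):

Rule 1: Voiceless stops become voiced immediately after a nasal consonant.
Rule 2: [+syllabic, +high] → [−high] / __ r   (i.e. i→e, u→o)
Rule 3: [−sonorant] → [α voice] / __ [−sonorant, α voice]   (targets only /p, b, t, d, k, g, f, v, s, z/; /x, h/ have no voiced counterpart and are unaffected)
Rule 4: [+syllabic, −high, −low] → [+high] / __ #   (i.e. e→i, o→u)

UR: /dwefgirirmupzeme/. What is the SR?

Rule 1 (post-nasal voicing): no segment meets the environment; /dwefgirirmupzeme/ is unchanged.
Rule 2 (pre-rhotic lowering): /i/ is a high vowel immediately before /r/, so it lowers to [e]. /i/ is a high vowel immediately before /r/, so it lowers to [e]. /dwefgirirmupzeme/ → dwefgerermupzeme.
Rule 3 (regressive voicing assimilation): /f/ precedes the voiced obstruent /g/, so it voices to [v] by assimilation. /p/ precedes the voiced obstruent /z/, so it voices to [b] by assimilation. /dwefgerermupzeme/ → dwevgerermubzeme.
Rule 4 (final vowel raising): /e/ is a mid vowel in word-final position, so it raises to [i]. /dwevgerermubzeme/ → dwevgerermubzemi.

dwevgerermubzemi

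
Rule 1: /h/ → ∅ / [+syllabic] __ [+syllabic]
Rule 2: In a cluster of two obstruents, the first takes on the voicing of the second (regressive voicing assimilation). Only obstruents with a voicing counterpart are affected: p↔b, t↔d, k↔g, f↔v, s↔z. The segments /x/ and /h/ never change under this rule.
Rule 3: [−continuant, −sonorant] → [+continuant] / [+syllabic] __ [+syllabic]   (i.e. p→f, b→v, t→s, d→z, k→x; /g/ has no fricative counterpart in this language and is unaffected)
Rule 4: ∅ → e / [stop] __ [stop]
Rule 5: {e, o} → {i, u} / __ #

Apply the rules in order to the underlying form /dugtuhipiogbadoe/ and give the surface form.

duketuifiogebazoi

Rule 1 (intervocalic h-deletion): /h/ occurs between vowels /u/ and /i/, so it deletes. /dugtuhipiogbadoe/ → dugtuipiogbadoe.
Rule 2 (regressive voicing assimilation): /g/ precedes the voiceless obstruent /t/, so it devoices to [k] by assimilation. /dugtuipiogbadoe/ → duktuipiogbadoe.
Rule 3 (intervocalic spirantization): /p/ is a stop between vowels /i/ and /i/, so it spirantizes to the fricative [f]. /d/ is a stop between vowels /a/ and /o/, so it spirantizes to the fricative [z]. /duktuipiogbadoe/ → duktuifiogbazoe.
Rule 4 (stop-cluster e-epenthesis): /k/ and /t/ form a stop–stop cluster, so [e] is inserted between them. /g/ and /b/ form a stop–stop cluster, so [e] is inserted between them. /duktuifiogbazoe/ → duketuifiogebazoe.
Rule 5 (final vowel raising): /e/ is a mid vowel in word-final position, so it raises to [i]. /duketuifiogebazoe/ → duketuifiogebazoi.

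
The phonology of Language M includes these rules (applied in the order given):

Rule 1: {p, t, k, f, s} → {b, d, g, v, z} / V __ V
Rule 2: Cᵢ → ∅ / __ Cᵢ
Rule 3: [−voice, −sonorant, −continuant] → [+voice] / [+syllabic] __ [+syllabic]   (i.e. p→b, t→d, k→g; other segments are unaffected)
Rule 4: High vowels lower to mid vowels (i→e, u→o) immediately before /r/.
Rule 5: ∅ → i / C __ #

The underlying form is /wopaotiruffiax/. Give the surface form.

Rule 1 (intervocalic voicing): /p/ is a voiceless obstruent between vowels /o/ and /a/, so it voices to [b]. /t/ is a voiceless obstruent between vowels /o/ and /i/, so it voices to [d]. /wopaotiruffiax/ → wobaodiruffiax.
Rule 2 (degemination): /ff/ is a geminate; the first /f/ deletes. /wobaodiruffiax/ → wobaodirufiax.
Rule 3 (intervocalic voicing): no segment meets the environment; /wobaodirufiax/ is unchanged.
Rule 4 (pre-rhotic lowering): /i/ is a high vowel immediately before /r/, so it lowers to [e]. /wobaodirufiax/ → wobaoderufiax.
Rule 5 (final i-epenthesis): the form ends in the consonant /x/, so [i] is inserted word-finally. /wobaoderufiax/ → wobaoderufiaxi.

wobaoderufiaxi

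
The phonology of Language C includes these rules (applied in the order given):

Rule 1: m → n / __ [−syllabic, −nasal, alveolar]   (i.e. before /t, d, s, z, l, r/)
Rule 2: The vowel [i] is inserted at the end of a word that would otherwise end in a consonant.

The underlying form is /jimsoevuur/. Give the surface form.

jinsoevuuri

Rule 1 (nasal place assimilation): /m/ precedes the alveolar consonant /s/, so it assimilates in place to [n]. /jimsoevuur/ → jinsoevuur.
Rule 2 (final i-epenthesis): the form ends in the consonant /r/, so [i] is inserted word-finally. /jinsoevuur/ → jinsoevuuri.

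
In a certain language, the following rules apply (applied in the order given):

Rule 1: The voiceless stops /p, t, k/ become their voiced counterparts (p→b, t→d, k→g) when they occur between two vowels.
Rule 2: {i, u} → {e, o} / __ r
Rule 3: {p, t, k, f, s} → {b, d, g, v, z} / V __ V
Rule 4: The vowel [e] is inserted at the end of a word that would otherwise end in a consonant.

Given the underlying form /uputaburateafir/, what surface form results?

ubudaboradeavere

Rule 1 (intervocalic voicing): /p/ is a voiceless stop between vowels /u/ and /u/, so it voices to [b]. /t/ is a voiceless stop between vowels /u/ and /a/, so it voices to [d]. /t/ is a voiceless stop between vowels /a/ and /e/, so it voices to [d]. /uputaburateafir/ → ubudaburadeafir.
Rule 2 (pre-rhotic lowering): /u/ is a high vowel immediately before /r/, so it lowers to [o]. /i/ is a high vowel immediately before /r/, so it lowers to [e]. /ubudaburadeafir/ → ubudaboradeafer.
Rule 3 (intervocalic voicing): /f/ is a voiceless obstruent between vowels /a/ and /e/, so it voices to [v]. /ubudaboradeafer/ → ubudaboradeaver.
Rule 4 (final e-epenthesis): the form ends in the consonant /r/, so [e] is inserted word-finally. /ubudaboradeaver/ → ubudaboradeavere.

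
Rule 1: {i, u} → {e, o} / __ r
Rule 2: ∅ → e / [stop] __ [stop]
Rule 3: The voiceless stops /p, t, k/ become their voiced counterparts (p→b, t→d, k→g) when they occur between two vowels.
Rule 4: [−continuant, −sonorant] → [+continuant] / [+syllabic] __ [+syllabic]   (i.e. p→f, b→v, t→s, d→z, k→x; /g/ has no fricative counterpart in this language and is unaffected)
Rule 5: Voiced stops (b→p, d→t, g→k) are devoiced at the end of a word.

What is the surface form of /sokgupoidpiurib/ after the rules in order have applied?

sogeguvoizeviorip

Rule 1 (pre-rhotic lowering): /u/ is a high vowel immediately before /r/, so it lowers to [o]. /sokgupoidpiurib/ → sokgupoidpiorib.
Rule 2 (stop-cluster e-epenthesis): /k/ and /g/ form a stop–stop cluster, so [e] is inserted between them. /d/ and /p/ form a stop–stop cluster, so [e] is inserted between them. /sokgupoidpiorib/ → sokegupoidepiorib.
Rule 3 (intervocalic voicing): /k/ is a voiceless stop between vowels /o/ and /e/, so it voices to [g]. /p/ is a voiceless stop between vowels /u/ and /o/, so it voices to [b]. /p/ is a voiceless stop between vowels /e/ and /i/, so it voices to [b]. /sokegupoidepiorib/ → sogeguboidebiorib.
Rule 4 (intervocalic spirantization): /b/ is a stop between vowels /u/ and /o/, so it spirantizes to the fricative [v]. /d/ is a stop between vowels /i/ and /e/, so it spirantizes to the fricative [z]. /b/ is a stop between vowels /e/ and /i/, so it spirantizes to the fricative [v]. /sogeguboidebiorib/ → sogeguvoizeviorib.
Rule 5 (final devoicing): /b/ is a voiced stop in word-final position, so it devoices to [p]. /sogeguvoizeviorib/ → sogeguvoizeviorip.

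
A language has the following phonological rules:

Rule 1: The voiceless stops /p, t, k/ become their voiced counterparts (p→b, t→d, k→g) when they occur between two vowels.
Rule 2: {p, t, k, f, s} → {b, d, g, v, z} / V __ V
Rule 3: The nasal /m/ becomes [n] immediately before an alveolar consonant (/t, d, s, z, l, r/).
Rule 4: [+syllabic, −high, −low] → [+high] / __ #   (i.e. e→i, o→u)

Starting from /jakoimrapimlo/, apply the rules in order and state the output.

jagoinrabinlu

Rule 1 (intervocalic voicing): /k/ is a voiceless stop between vowels /a/ and /o/, so it voices to [g]. /p/ is a voiceless stop between vowels /a/ and /i/, so it voices to [b]. /jakoimrapimlo/ → jagoimrabimlo.
Rule 2 (intervocalic voicing): no segment meets the environment; /jagoimrabimlo/ is unchanged.
Rule 3 (nasal place assimilation): /m/ precedes the alveolar consonant /r/, so it assimilates in place to [n]. /m/ precedes the alveolar consonant /l/, so it assimilates in place to [n]. /jagoimrabimlo/ → jagoinrabinlo.
Rule 4 (final vowel raising): /o/ is a mid vowel in word-final position, so it raises to [u]. /jagoinrabinlo/ → jagoinrabinlu.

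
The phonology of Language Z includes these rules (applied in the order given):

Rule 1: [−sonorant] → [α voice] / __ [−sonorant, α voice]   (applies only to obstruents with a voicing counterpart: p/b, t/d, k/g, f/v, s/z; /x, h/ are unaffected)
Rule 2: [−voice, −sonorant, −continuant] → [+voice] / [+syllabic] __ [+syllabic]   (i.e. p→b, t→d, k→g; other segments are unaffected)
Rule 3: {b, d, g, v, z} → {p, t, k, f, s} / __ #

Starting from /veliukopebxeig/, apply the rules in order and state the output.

veliugobepxeik

Rule 1 (regressive voicing assimilation): /b/ precedes the voiceless obstruent /x/, so it devoices to [p] by assimilation. /veliukopebxeig/ → veliukopepxeig.
Rule 2 (intervocalic voicing): /k/ is a voiceless stop between vowels /u/ and /o/, so it voices to [g]. /p/ is a voiceless stop between vowels /o/ and /e/, so it voices to [b]. /veliukopepxeig/ → veliugobepxeig.
Rule 3 (final devoicing): /g/ is a voiced obstruent in word-final position, so it devoices to [k]. /veliugobepxeig/ → veliugobepxeik.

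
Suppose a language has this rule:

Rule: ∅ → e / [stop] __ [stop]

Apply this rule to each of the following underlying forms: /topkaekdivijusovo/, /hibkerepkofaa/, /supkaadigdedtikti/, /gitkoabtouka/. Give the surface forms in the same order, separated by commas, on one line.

/topkaekdivijusovo/: /p/ and /k/ form a stop–stop cluster, so [e] is inserted between them. /k/ and /d/ form a stop–stop cluster, so [e] is inserted between them. → [topekaekedivijusovo].
/hibkerepkofaa/: /b/ and /k/ form a stop–stop cluster, so [e] is inserted between them. /p/ and /k/ form a stop–stop cluster, so [e] is inserted between them. → [hibekerepekofaa].
/supkaadigdedtikti/: /p/ and /k/ form a stop–stop cluster, so [e] is inserted between them. /g/ and /d/ form a stop–stop cluster, so [e] is inserted between them. /d/ and /t/ form a stop–stop cluster, so [e] is inserted between them. /k/ and /t/ form a stop–stop cluster, so [e] is inserted between them. → [supekaadigededetiketi].
/gitkoabtouka/: /t/ and /k/ form a stop–stop cluster, so [e] is inserted between them. /b/ and /t/ form a stop–stop cluster, so [e] is inserted between them. → [gitekoabetouka].

topekaekedivijusovo, hibekerepekofaa, supekaadigededetiketi, gitekoabetouka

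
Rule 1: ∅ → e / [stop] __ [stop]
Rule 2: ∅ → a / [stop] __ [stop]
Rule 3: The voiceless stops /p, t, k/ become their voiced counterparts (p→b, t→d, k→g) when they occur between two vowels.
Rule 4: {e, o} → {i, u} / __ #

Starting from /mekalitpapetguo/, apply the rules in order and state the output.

megalidebabedeguu

Rule 1 (stop-cluster e-epenthesis): /t/ and /p/ form a stop–stop cluster, so [e] is inserted between them. /t/ and /g/ form a stop–stop cluster, so [e] is inserted between them. /mekalitpapetguo/ → mekalitepapeteguo.
Rule 2 (stop-cluster a-epenthesis): no segment meets the environment; /mekalitepapeteguo/ is unchanged.
Rule 3 (intervocalic voicing): /k/ is a voiceless stop between vowels /e/ and /a/, so it voices to [g]. /t/ is a voiceless stop between vowels /i/ and /e/, so it voices to [d]. /p/ is a voiceless stop between vowels /e/ and /a/, so it voices to [b]. /p/ is a voiceless stop between vowels /a/ and /e/, so it voices to [b]. /t/ is a voiceless stop between vowels /e/ and /e/, so it voices to [d]. /mekalitepapeteguo/ → megalidebabedeguo.
Rule 4 (final vowel raising): /o/ is a mid vowel in word-final position, so it raises to [u]. /megalidebabedeguo/ → megalidebabedeguu.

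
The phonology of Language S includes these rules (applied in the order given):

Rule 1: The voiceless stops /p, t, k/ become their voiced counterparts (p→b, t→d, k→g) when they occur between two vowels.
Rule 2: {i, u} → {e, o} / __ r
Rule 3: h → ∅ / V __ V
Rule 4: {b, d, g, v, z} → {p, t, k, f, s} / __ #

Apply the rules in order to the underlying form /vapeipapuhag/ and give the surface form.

Rule 1 (intervocalic voicing): /p/ is a voiceless stop between vowels /a/ and /e/, so it voices to [b]. /p/ is a voiceless stop between vowels /i/ and /a/, so it voices to [b]. /p/ is a voiceless stop between vowels /a/ and /u/, so it voices to [b]. /vapeipapuhag/ → vabeibabuhag.
Rule 2 (pre-rhotic lowering): no segment meets the environment; /vabeibabuhag/ is unchanged.
Rule 3 (intervocalic h-deletion): /h/ occurs between vowels /u/ and /a/, so it deletes. /vabeibabuhag/ → vabeibabuag.
Rule 4 (final devoicing): /g/ is a voiced obstruent in word-final position, so it devoices to [k]. /vabeibabuag/ → vabeibabuak.

vabeibabuak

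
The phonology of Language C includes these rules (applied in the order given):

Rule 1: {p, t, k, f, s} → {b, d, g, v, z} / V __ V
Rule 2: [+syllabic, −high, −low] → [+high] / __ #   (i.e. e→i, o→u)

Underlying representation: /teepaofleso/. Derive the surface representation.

teebaoflezu

Rule 1 (intervocalic voicing): /p/ is a voiceless obstruent between vowels /e/ and /a/, so it voices to [b]. /s/ is a voiceless obstruent between vowels /e/ and /o/, so it voices to [z]. /teepaofleso/ → teebaoflezo.
Rule 2 (final vowel raising): /o/ is a mid vowel in word-final position, so it raises to [u]. /teebaoflezo/ → teebaoflezu.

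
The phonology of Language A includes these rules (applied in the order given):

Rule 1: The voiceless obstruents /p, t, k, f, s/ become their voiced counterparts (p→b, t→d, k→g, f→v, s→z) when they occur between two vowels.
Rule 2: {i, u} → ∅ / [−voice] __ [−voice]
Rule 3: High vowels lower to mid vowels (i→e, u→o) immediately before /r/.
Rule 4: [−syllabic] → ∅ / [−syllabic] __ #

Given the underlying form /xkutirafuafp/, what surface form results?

Rule 1 (intervocalic voicing): /t/ is a voiceless obstruent between vowels /u/ and /i/, so it voices to [d]. /f/ is a voiceless obstruent between vowels /a/ and /u/, so it voices to [v]. /xkutirafuafp/ → xkudiravuafp.
Rule 2 (high vowel syncope): no segment meets the environment; /xkudiravuafp/ is unchanged.
Rule 3 (pre-rhotic lowering): /i/ is a high vowel immediately before /r/, so it lowers to [e]. /xkudiravuafp/ → xkuderavuafp.
Rule 4 (final cluster simplification): /p/ is the second consonant of a word-final cluster /fp/, so it deletes. /xkuderavuafp/ → xkuderavuaf.

xkuderavuaf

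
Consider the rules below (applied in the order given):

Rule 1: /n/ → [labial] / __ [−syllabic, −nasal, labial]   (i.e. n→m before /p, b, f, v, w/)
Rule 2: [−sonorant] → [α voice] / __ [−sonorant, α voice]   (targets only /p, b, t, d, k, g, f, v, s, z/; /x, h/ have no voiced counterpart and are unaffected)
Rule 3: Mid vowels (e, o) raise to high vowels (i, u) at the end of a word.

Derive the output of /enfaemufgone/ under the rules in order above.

Rule 1 (nasal place assimilation): /n/ precedes the labial consonant /f/, so it assimilates in place to [m]. /enfaemufgone/ → emfaemufgone.
Rule 2 (regressive voicing assimilation): /f/ precedes the voiced obstruent /g/, so it voices to [v] by assimilation. /emfaemufgone/ → emfaemuvgone.
Rule 3 (final vowel raising): /e/ is a mid vowel in word-final position, so it raises to [i]. /emfaemuvgone/ → emfaemuvgoni.

emfaemuvgoni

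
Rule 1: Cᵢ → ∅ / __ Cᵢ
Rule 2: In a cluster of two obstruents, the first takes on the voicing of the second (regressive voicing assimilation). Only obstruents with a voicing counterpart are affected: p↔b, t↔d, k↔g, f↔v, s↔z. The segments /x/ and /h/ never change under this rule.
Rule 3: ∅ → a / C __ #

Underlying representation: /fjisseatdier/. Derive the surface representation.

fjiseaddiera

Rule 1 (degemination): /ss/ is a geminate; the first /s/ deletes. /fjisseatdier/ → fjiseatdier.
Rule 2 (regressive voicing assimilation): /t/ precedes the voiced obstruent /d/, so it voices to [d] by assimilation. /fjiseatdier/ → fjiseaddier.
Rule 3 (final a-epenthesis): the form ends in the consonant /r/, so [a] is inserted word-finally. /fjiseaddier/ → fjiseaddiera.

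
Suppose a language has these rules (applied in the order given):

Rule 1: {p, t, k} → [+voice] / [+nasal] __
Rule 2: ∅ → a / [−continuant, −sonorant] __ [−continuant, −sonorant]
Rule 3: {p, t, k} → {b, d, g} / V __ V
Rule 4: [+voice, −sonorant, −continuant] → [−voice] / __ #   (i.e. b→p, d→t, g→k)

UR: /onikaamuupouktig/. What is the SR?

Rule 1 (post-nasal voicing): no segment meets the environment; /onikaamuupouktig/ is unchanged.
Rule 2 (stop-cluster a-epenthesis): /k/ and /t/ form a stop–stop cluster, so [a] is inserted between them. /onikaamuupouktig/ → onikaamuupoukatig.
Rule 3 (intervocalic voicing): /k/ is a voiceless stop between vowels /i/ and /a/, so it voices to [g]. /p/ is a voiceless stop between vowels /u/ and /o/, so it voices to [b]. /k/ is a voiceless stop between vowels /u/ and /a/, so it voices to [g]. /t/ is a voiceless stop between vowels /a/ and /i/, so it voices to [d]. /onikaamuupoukatig/ → onigaamuubougadig.
Rule 4 (final devoicing): /g/ is a voiced stop in word-final position, so it devoices to [k]. /onigaamuubougadig/ → onigaamuubougadik.

onigaamuubougadik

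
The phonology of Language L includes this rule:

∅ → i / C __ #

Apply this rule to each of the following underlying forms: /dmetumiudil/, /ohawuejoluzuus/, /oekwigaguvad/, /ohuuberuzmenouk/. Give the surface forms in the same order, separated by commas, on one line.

/dmetumiudil/: the form ends in the consonant /l/, so [i] is inserted word-finally. → [dmetumiudili].
/ohawuejoluzuus/: the form ends in the consonant /s/, so [i] is inserted word-finally. → [ohawuejoluzuusi].
/oekwigaguvad/: the form ends in the consonant /d/, so [i] is inserted word-finally. → [oekwigaguvadi].
/ohuuberuzmenouk/: the form ends in the consonant /k/, so [i] is inserted word-finally. → [ohuuberuzmenouki].

dmetumiudili, ohawuejoluzuusi, oekwigaguvadi, ohuuberuzmenouki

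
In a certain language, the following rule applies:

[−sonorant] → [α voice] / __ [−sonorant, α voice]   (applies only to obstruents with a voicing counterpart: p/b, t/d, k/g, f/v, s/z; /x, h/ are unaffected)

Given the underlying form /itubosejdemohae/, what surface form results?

No segment of /itubosejdemohae/ meets the structural description of the rule, so the form surfaces unchanged.

itubosejdemohae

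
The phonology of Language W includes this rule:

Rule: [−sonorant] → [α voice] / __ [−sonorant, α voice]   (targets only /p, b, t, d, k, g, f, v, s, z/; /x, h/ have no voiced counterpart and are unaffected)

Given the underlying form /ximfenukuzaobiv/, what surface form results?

ximfenukuzaobiv

No segment of /ximfenukuzaobiv/ meets the structural description of the rule, so the form surfaces unchanged.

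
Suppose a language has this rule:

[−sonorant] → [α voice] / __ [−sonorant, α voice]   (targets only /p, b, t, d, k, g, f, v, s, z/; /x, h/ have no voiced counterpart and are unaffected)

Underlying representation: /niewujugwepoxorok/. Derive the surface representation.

No segment of /niewujugwepoxorok/ meets the structural description of the rule, so the form surfaces unchanged.

niewujugwepoxorok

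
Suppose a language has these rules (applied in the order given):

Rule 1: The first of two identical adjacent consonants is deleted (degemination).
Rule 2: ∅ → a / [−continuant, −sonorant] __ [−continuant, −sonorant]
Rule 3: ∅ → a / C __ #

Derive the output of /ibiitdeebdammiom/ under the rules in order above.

Rule 1 (degemination): /mm/ is a geminate; the first /m/ deletes. /ibiitdeebdammiom/ → ibiitdeebdamiom.
Rule 2 (stop-cluster a-epenthesis): /t/ and /d/ form a stop–stop cluster, so [a] is inserted between them. /b/ and /d/ form a stop–stop cluster, so [a] is inserted between them. /ibiitdeebdamiom/ → ibiitadeebadamiom.
Rule 3 (final a-epenthesis): the form ends in the consonant /m/, so [a] is inserted word-finally. /ibiitadeebadamiom/ → ibiitadeebadamioma.

ibiitadeebadamioma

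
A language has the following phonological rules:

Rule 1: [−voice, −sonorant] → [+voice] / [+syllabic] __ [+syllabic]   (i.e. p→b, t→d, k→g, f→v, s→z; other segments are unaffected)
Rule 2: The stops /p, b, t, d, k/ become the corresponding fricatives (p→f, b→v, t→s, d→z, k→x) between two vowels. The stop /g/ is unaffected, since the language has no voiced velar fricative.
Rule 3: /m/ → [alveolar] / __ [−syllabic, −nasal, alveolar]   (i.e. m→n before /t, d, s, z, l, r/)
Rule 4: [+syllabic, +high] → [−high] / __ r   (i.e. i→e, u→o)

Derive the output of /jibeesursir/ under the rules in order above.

jiveezorser

Rule 1 (intervocalic voicing): /s/ is a voiceless obstruent between vowels /e/ and /u/, so it voices to [z]. /jibeesursir/ → jibeezursir.
Rule 2 (intervocalic spirantization): /b/ is a stop between vowels /i/ and /e/, so it spirantizes to the fricative [v]. /jibeezursir/ → jiveezursir.
Rule 3 (nasal place assimilation): no segment meets the environment; /jiveezursir/ is unchanged.
Rule 4 (pre-rhotic lowering): /u/ is a high vowel immediately before /r/, so it lowers to [o]. /i/ is a high vowel immediately before /r/, so it lowers to [e]. /jiveezursir/ → jiveezorser.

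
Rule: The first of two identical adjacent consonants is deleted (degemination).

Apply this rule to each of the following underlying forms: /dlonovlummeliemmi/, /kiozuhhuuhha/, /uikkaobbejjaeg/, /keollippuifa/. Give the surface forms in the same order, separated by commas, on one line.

/dlonovlummeliemmi/: /mm/ is a geminate; the first /m/ deletes. /mm/ is a geminate; the first /m/ deletes. → [dlonovlumeliemi].
/kiozuhhuuhha/: /hh/ is a geminate; the first /h/ deletes. /hh/ is a geminate; the first /h/ deletes. → [kiozuhuuha].
/uikkaobbejjaeg/: /kk/ is a geminate; the first /k/ deletes. /bb/ is a geminate; the first /b/ deletes. /jj/ is a geminate; the first /j/ deletes. → [uikaobejaeg].
/keollippuifa/: /ll/ is a geminate; the first /l/ deletes. /pp/ is a geminate; the first /p/ deletes. → [keolipuifa].

dlonovlumeliemi, kiozuhuuha, uikaobejaeg, keolipuifa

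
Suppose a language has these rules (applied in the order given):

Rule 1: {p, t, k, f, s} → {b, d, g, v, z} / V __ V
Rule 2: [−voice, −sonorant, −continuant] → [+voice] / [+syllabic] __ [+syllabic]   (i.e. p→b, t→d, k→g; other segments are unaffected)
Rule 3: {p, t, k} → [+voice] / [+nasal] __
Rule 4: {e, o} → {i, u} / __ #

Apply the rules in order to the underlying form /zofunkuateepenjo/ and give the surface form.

zovunguadeebenju

Rule 1 (intervocalic voicing): /f/ is a voiceless obstruent between vowels /o/ and /u/, so it voices to [v]. /t/ is a voiceless obstruent between vowels /a/ and /e/, so it voices to [d]. /p/ is a voiceless obstruent between vowels /e/ and /e/, so it voices to [b]. /zofunkuateepenjo/ → zovunkuadeebenjo.
Rule 2 (intervocalic voicing): no segment meets the environment; /zovunkuadeebenjo/ is unchanged.
Rule 3 (post-nasal voicing): /k/ is a voiceless stop immediately after the nasal /n/, so it voices to [g]. /zovunkuadeebenjo/ → zovunguadeebenjo.
Rule 4 (final vowel raising): /o/ is a mid vowel in word-final position, so it raises to [u]. /zovunguadeebenjo/ → zovunguadeebenju.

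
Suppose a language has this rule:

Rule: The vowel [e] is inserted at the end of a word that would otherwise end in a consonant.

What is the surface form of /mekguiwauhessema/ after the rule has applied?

mekguiwauhessema

No segment of /mekguiwauhessema/ meets the structural description of the rule, so the form surfaces unchanged.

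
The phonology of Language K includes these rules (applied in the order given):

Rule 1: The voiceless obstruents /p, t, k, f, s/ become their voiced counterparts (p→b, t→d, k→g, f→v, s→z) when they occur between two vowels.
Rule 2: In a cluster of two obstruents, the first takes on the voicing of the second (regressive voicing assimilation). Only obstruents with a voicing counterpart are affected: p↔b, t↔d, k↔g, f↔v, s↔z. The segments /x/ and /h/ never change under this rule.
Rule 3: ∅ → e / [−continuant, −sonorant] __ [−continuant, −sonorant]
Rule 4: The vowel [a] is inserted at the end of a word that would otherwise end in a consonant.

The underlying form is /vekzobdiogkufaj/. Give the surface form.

vegzobediokekuvaja

Rule 1 (intervocalic voicing): /f/ is a voiceless obstruent between vowels /u/ and /a/, so it voices to [v]. /vekzobdiogkufaj/ → vekzobdiogkuvaj.
Rule 2 (regressive voicing assimilation): /k/ precedes the voiced obstruent /z/, so it voices to [g] by assimilation. /g/ precedes the voiceless obstruent /k/, so it devoices to [k] by assimilation. /vekzobdiogkuvaj/ → vegzobdiokkuvaj.
Rule 3 (stop-cluster e-epenthesis): /b/ and /d/ form a stop–stop cluster, so [e] is inserted between them. /k/ and /k/ form a stop–stop cluster, so [e] is inserted between them. /vegzobdiokkuvaj/ → vegzobediokekuvaj.
Rule 4 (final a-epenthesis): the form ends in the consonant /j/, so [a] is inserted word-finally. /vegzobediokekuvaj/ → vegzobediokekuvaja.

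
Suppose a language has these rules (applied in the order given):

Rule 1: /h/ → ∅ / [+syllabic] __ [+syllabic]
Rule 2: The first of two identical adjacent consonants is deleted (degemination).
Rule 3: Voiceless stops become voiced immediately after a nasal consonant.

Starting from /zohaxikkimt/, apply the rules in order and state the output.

Rule 1 (intervocalic h-deletion): /h/ occurs between vowels /o/ and /a/, so it deletes. /zohaxikkimt/ → zoaxikkimt.
Rule 2 (degemination): /kk/ is a geminate; the first /k/ deletes. /zoaxikkimt/ → zoaxikimt.
Rule 3 (post-nasal voicing): /t/ is a voiceless stop immediately after the nasal /m/, so it voices to [d]. /zoaxikimt/ → zoaxikimd.

zoaxikimd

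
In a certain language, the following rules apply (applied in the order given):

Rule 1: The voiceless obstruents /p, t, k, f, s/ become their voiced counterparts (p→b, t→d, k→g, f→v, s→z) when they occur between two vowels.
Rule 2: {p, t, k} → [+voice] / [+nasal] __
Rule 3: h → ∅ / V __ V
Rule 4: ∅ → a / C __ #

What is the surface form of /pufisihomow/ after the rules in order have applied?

puviziomowa

Rule 1 (intervocalic voicing): /f/ is a voiceless obstruent between vowels /u/ and /i/, so it voices to [v]. /s/ is a voiceless obstruent between vowels /i/ and /i/, so it voices to [z]. /pufisihomow/ → puvizihomow.
Rule 2 (post-nasal voicing): no segment meets the environment; /puvizihomow/ is unchanged.
Rule 3 (intervocalic h-deletion): /h/ occurs between vowels /i/ and /o/, so it deletes. /puvizihomow/ → puviziomow.
Rule 4 (final a-epenthesis): the form ends in the consonant /w/, so [a] is inserted word-finally. /puviziomow/ → puviziomowa.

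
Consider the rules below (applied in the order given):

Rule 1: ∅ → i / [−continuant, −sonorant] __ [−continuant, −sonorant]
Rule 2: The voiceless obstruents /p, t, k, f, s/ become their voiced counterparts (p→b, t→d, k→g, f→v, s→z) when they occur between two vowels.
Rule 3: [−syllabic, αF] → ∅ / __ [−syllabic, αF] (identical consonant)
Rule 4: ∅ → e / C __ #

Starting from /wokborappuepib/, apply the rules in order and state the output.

wogiborabibuebibe

Rule 1 (stop-cluster i-epenthesis): /k/ and /b/ form a stop–stop cluster, so [i] is inserted between them. /p/ and /p/ form a stop–stop cluster, so [i] is inserted between them. /wokborappuepib/ → wokiborapipuepib.
Rule 2 (intervocalic voicing): /k/ is a voiceless obstruent between vowels /o/ and /i/, so it voices to [g]. /p/ is a voiceless obstruent between vowels /a/ and /i/, so it voices to [b]. /p/ is a voiceless obstruent between vowels /i/ and /u/, so it voices to [b]. /p/ is a voiceless obstruent between vowels /e/ and /i/, so it voices to [b]. /wokiborapipuepib/ → wogiborabibuebib.
Rule 3 (degemination): no segment meets the environment; /wogiborabibuebib/ is unchanged.
Rule 4 (final e-epenthesis): the form ends in the consonant /b/, so [e] is inserted word-finally. /wogiborabibuebib/ → wogiborabibuebibe.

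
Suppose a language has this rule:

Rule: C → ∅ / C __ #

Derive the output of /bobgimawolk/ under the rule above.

/k/ is the second consonant of a word-final cluster /lk/, so it deletes.
The other instances of /b/, /g/, /m/, /w/, /l/ do not occur in the required environment and remain unchanged.
Surface form: [bobgimawol].

bobgimawol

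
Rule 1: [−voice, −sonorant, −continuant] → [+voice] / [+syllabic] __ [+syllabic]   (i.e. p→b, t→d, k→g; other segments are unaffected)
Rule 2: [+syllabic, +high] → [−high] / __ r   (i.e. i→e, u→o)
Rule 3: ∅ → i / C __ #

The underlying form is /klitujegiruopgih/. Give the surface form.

Rule 1 (intervocalic voicing): /t/ is a voiceless stop between vowels /i/ and /u/, so it voices to [d]. /klitujegiruopgih/ → klidujegiruopgih.
Rule 2 (pre-rhotic lowering): /i/ is a high vowel immediately before /r/, so it lowers to [e]. /klidujegiruopgih/ → klidujegeruopgih.
Rule 3 (final i-epenthesis): the form ends in the consonant /h/, so [i] is inserted word-finally. /klidujegeruopgih/ → klidujegeruopgihi.

klidujegeruopgihi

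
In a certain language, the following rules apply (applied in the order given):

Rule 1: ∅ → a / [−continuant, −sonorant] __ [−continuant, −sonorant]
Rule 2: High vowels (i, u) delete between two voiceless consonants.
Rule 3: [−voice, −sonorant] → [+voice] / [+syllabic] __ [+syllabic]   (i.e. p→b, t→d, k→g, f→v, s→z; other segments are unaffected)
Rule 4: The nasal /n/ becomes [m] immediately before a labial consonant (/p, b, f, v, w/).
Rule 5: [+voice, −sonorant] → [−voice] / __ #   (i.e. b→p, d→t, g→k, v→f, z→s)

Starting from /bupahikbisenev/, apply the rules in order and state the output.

Rule 1 (stop-cluster a-epenthesis): /k/ and /b/ form a stop–stop cluster, so [a] is inserted between them. /bupahikbisenev/ → bupahikabisenev.
Rule 2 (high vowel syncope): /i/ is a high vowel flanked by voiceless consonants /h/ and /k/, so it deletes. /bupahikabisenev/ → bupahkabisenev.
Rule 3 (intervocalic voicing): /p/ is a voiceless obstruent between vowels /u/ and /a/, so it voices to [b]. /s/ is a voiceless obstruent between vowels /i/ and /e/, so it voices to [z]. /bupahkabisenev/ → bubahkabizenev.
Rule 4 (nasal place assimilation): no segment meets the environment; /bubahkabizenev/ is unchanged.
Rule 5 (final devoicing): /v/ is a voiced obstruent in word-final position, so it devoices to [f]. /bubahkabizenev/ → bubahkabizenef.

bubahkabizenef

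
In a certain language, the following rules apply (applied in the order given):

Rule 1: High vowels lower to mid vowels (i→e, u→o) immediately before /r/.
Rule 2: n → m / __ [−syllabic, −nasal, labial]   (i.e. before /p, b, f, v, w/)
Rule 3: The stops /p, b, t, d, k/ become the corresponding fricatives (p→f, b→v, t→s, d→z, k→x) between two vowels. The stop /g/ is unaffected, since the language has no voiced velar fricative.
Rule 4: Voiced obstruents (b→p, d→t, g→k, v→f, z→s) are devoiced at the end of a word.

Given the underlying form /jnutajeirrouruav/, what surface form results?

jnusajeerrooruaf

Rule 1 (pre-rhotic lowering): /i/ is a high vowel immediately before /r/, so it lowers to [e]. /u/ is a high vowel immediately before /r/, so it lowers to [o]. /jnutajeirrouruav/ → jnutajeerrooruav.
Rule 2 (nasal place assimilation): no segment meets the environment; /jnutajeerrooruav/ is unchanged.
Rule 3 (intervocalic spirantization): /t/ is a stop between vowels /u/ and /a/, so it spirantizes to the fricative [s]. /jnutajeerrooruav/ → jnusajeerrooruav.
Rule 4 (final devoicing): /v/ is a voiced obstruent in word-final position, so it devoices to [f]. /jnusajeerrooruav/ → jnusajeerrooruaf.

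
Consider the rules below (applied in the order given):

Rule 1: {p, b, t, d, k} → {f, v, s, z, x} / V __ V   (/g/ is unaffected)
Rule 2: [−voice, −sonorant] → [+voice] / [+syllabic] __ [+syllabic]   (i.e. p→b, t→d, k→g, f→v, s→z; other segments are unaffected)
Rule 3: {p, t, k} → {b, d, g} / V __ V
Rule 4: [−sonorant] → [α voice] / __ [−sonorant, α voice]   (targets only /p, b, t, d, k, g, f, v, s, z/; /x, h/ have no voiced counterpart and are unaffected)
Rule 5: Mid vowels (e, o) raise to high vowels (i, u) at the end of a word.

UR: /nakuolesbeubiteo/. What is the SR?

naxuolezbeuvizeu

Rule 1 (intervocalic spirantization): /k/ is a stop between vowels /a/ and /u/, so it spirantizes to the fricative [x]. /b/ is a stop between vowels /u/ and /i/, so it spirantizes to the fricative [v]. /t/ is a stop between vowels /i/ and /e/, so it spirantizes to the fricative [s]. /nakuolesbeubiteo/ → naxuolesbeuviseo.
Rule 2 (intervocalic voicing): /s/ is a voiceless obstruent between vowels /i/ and /e/, so it voices to [z]. /naxuolesbeuviseo/ → naxuolesbeuvizeo.
Rule 3 (intervocalic voicing): no segment meets the environment; /naxuolesbeuvizeo/ is unchanged.
Rule 4 (regressive voicing assimilation): /s/ precedes the voiced obstruent /b/, so it voices to [z] by assimilation. /naxuolesbeuvizeo/ → naxuolezbeuvizeo.
Rule 5 (final vowel raising): /o/ is a mid vowel in word-final position, so it raises to [u]. /naxuolezbeuvizeo/ → naxuolezbeuvizeu.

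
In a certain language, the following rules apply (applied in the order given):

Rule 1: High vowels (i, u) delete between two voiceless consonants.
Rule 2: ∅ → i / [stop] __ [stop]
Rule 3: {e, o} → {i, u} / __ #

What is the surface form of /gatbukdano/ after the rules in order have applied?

Rule 1 (high vowel syncope): no segment meets the environment; /gatbukdano/ is unchanged.
Rule 2 (stop-cluster i-epenthesis): /t/ and /b/ form a stop–stop cluster, so [i] is inserted between them. /k/ and /d/ form a stop–stop cluster, so [i] is inserted between them. /gatbukdano/ → gatibukidano.
Rule 3 (final vowel raising): /o/ is a mid vowel in word-final position, so it raises to [u]. /gatibukidano/ → gatibukidanu.

gatibukidanu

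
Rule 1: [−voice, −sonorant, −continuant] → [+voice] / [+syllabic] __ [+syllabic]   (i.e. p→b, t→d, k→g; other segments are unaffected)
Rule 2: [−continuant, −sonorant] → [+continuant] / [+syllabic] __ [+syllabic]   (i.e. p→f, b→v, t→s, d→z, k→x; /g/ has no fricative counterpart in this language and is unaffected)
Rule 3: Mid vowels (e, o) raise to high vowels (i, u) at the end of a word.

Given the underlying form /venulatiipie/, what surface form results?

Rule 1 (intervocalic voicing): /t/ is a voiceless stop between vowels /a/ and /i/, so it voices to [d]. /p/ is a voiceless stop between vowels /i/ and /i/, so it voices to [b]. /venulatiipie/ → venuladiibie.
Rule 2 (intervocalic spirantization): /d/ is a stop between vowels /a/ and /i/, so it spirantizes to the fricative [z]. /b/ is a stop between vowels /i/ and /i/, so it spirantizes to the fricative [v]. /venuladiibie/ → venulaziivie.
Rule 3 (final vowel raising): /e/ is a mid vowel in word-final position, so it raises to [i]. /venulaziivie/ → venulaziivii.

venulaziivii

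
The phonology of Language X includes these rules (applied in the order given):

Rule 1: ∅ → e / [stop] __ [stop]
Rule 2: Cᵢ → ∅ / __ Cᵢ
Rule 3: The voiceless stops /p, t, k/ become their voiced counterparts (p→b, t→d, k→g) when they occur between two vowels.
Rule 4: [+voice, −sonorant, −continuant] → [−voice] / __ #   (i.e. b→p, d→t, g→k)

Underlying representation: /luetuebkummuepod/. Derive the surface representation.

Rule 1 (stop-cluster e-epenthesis): /b/ and /k/ form a stop–stop cluster, so [e] is inserted between them. /luetuebkummuepod/ → luetuebekummuepod.
Rule 2 (degemination): /mm/ is a geminate; the first /m/ deletes. /luetuebekummuepod/ → luetuebekumuepod.
Rule 3 (intervocalic voicing): /t/ is a voiceless stop between vowels /e/ and /u/, so it voices to [d]. /k/ is a voiceless stop between vowels /e/ and /u/, so it voices to [g]. /p/ is a voiceless stop between vowels /e/ and /o/, so it voices to [b]. /luetuebekumuepod/ → lueduebegumuebod.
Rule 4 (final devoicing): /d/ is a voiced stop in word-final position, so it devoices to [t]. /lueduebegumuebod/ → lueduebegumuebot.

lueduebegumuebot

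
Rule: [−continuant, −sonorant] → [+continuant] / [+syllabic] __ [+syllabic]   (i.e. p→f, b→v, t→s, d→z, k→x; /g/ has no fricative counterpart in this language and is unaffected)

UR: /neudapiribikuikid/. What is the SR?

Scanning /neudapiribikuikid/: /d/ is a stop between vowels /u/ and /a/, so it spirantizes to the fricative [z]; /p/ is a stop between vowels /a/ and /i/, so it spirantizes to the fricative [f]; /b/ is a stop between vowels /i/ and /i/, so it spirantizes to the fricative [v]; /k/ is a stop between vowels /i/ and /u/, so it spirantizes to the fricative [x]; /k/ is a stop between vowels /i/ and /i/, so it spirantizes to the fricative [x]; /d/ at position 17 is not in the conditioning environment.
Result: [neuzafirivixuixid].

neuzafirivixuixid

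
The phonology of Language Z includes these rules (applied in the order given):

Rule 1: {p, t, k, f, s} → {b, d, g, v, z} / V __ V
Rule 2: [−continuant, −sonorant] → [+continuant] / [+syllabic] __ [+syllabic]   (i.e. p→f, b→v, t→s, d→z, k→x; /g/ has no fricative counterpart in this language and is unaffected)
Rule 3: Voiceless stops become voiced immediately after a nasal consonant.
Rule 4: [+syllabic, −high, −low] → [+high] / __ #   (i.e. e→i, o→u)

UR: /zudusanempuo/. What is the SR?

Rule 1 (intervocalic voicing): /s/ is a voiceless obstruent between vowels /u/ and /a/, so it voices to [z]. /zudusanempuo/ → zuduzanempuo.
Rule 2 (intervocalic spirantization): /d/ is a stop between vowels /u/ and /u/, so it spirantizes to the fricative [z]. /zuduzanempuo/ → zuzuzanempuo.
Rule 3 (post-nasal voicing): /p/ is a voiceless stop immediately after the nasal /m/, so it voices to [b]. /zuzuzanempuo/ → zuzuzanembuo.
Rule 4 (final vowel raising): /o/ is a mid vowel in word-final position, so it raises to [u]. /zuzuzanembuo/ → zuzuzanembuu.

zuzuzanembuu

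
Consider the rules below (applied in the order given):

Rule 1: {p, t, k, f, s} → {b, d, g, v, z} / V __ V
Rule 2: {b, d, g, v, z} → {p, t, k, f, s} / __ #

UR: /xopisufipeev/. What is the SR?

Rule 1 (intervocalic voicing): /p/ is a voiceless obstruent between vowels /o/ and /i/, so it voices to [b]. /s/ is a voiceless obstruent between vowels /i/ and /u/, so it voices to [z]. /f/ is a voiceless obstruent between vowels /u/ and /i/, so it voices to [v]. /p/ is a voiceless obstruent between vowels /i/ and /e/, so it voices to [b]. /xopisufipeev/ → xobizuvibeev.
Rule 2 (final devoicing): /v/ is a voiced obstruent in word-final position, so it devoices to [f]. /xobizuvibeev/ → xobizuvibeef.

xobizuvibeef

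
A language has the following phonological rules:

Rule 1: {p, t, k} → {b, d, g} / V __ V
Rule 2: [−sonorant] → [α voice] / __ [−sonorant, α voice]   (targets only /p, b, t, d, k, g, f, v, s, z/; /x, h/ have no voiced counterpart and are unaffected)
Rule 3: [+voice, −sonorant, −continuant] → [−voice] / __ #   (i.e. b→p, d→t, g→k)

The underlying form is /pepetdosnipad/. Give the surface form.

pebeddosnibat

Rule 1 (intervocalic voicing): /p/ is a voiceless stop between vowels /e/ and /e/, so it voices to [b]. /p/ is a voiceless stop between vowels /i/ and /a/, so it voices to [b]. /pepetdosnipad/ → pebetdosnibad.
Rule 2 (regressive voicing assimilation): /t/ precedes the voiced obstruent /d/, so it voices to [d] by assimilation. /pebetdosnibad/ → pebeddosnibad.
Rule 3 (final devoicing): /d/ is a voiced stop in word-final position, so it devoices to [t]. /pebeddosnibad/ → pebeddosnibat.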